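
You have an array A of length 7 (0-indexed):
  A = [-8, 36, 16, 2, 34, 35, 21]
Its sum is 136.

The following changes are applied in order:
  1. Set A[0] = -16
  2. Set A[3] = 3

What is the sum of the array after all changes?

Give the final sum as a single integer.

Initial sum: 136
Change 1: A[0] -8 -> -16, delta = -8, sum = 128
Change 2: A[3] 2 -> 3, delta = 1, sum = 129

Answer: 129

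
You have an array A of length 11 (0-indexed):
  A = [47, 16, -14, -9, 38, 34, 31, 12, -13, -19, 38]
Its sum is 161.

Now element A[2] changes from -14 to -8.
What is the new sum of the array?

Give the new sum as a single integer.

Old value at index 2: -14
New value at index 2: -8
Delta = -8 - -14 = 6
New sum = old_sum + delta = 161 + (6) = 167

Answer: 167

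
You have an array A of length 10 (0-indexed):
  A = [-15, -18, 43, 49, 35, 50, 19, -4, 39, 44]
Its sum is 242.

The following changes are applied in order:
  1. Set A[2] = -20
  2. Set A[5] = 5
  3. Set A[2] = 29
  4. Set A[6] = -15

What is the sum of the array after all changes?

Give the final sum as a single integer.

Initial sum: 242
Change 1: A[2] 43 -> -20, delta = -63, sum = 179
Change 2: A[5] 50 -> 5, delta = -45, sum = 134
Change 3: A[2] -20 -> 29, delta = 49, sum = 183
Change 4: A[6] 19 -> -15, delta = -34, sum = 149

Answer: 149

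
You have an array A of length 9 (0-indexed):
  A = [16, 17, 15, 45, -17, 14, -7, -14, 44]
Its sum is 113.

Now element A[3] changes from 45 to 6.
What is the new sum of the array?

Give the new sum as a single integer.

Answer: 74

Derivation:
Old value at index 3: 45
New value at index 3: 6
Delta = 6 - 45 = -39
New sum = old_sum + delta = 113 + (-39) = 74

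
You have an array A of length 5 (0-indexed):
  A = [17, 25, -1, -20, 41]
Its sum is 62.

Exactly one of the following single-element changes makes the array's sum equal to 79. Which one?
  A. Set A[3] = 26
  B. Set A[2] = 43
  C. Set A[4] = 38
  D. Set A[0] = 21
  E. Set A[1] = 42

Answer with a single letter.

Option A: A[3] -20->26, delta=46, new_sum=62+(46)=108
Option B: A[2] -1->43, delta=44, new_sum=62+(44)=106
Option C: A[4] 41->38, delta=-3, new_sum=62+(-3)=59
Option D: A[0] 17->21, delta=4, new_sum=62+(4)=66
Option E: A[1] 25->42, delta=17, new_sum=62+(17)=79 <-- matches target

Answer: E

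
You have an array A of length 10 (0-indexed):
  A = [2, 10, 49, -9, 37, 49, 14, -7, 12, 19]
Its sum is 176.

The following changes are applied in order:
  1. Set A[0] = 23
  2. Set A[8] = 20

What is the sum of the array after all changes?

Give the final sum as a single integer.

Initial sum: 176
Change 1: A[0] 2 -> 23, delta = 21, sum = 197
Change 2: A[8] 12 -> 20, delta = 8, sum = 205

Answer: 205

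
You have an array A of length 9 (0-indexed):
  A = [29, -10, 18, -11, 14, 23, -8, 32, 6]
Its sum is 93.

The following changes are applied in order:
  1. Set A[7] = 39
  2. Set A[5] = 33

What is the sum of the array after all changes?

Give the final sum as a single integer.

Answer: 110

Derivation:
Initial sum: 93
Change 1: A[7] 32 -> 39, delta = 7, sum = 100
Change 2: A[5] 23 -> 33, delta = 10, sum = 110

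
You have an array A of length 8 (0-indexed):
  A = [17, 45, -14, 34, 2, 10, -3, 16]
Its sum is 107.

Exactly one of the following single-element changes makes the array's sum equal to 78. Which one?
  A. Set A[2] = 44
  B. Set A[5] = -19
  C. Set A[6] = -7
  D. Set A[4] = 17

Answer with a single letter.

Option A: A[2] -14->44, delta=58, new_sum=107+(58)=165
Option B: A[5] 10->-19, delta=-29, new_sum=107+(-29)=78 <-- matches target
Option C: A[6] -3->-7, delta=-4, new_sum=107+(-4)=103
Option D: A[4] 2->17, delta=15, new_sum=107+(15)=122

Answer: B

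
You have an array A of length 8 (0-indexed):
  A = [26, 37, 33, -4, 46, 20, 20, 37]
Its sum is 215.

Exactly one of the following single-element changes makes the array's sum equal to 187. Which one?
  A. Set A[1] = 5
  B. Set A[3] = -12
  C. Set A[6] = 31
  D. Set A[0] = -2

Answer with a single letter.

Answer: D

Derivation:
Option A: A[1] 37->5, delta=-32, new_sum=215+(-32)=183
Option B: A[3] -4->-12, delta=-8, new_sum=215+(-8)=207
Option C: A[6] 20->31, delta=11, new_sum=215+(11)=226
Option D: A[0] 26->-2, delta=-28, new_sum=215+(-28)=187 <-- matches target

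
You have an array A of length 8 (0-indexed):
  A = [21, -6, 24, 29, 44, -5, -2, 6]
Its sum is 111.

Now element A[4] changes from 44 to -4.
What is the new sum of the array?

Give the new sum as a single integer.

Answer: 63

Derivation:
Old value at index 4: 44
New value at index 4: -4
Delta = -4 - 44 = -48
New sum = old_sum + delta = 111 + (-48) = 63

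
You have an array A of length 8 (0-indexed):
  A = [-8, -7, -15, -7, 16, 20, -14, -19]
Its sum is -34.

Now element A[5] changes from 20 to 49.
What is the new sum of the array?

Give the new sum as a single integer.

Answer: -5

Derivation:
Old value at index 5: 20
New value at index 5: 49
Delta = 49 - 20 = 29
New sum = old_sum + delta = -34 + (29) = -5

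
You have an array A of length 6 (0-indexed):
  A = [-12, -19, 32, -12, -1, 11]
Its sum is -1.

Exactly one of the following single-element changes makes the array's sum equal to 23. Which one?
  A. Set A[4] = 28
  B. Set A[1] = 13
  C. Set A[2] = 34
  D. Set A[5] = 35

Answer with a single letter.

Answer: D

Derivation:
Option A: A[4] -1->28, delta=29, new_sum=-1+(29)=28
Option B: A[1] -19->13, delta=32, new_sum=-1+(32)=31
Option C: A[2] 32->34, delta=2, new_sum=-1+(2)=1
Option D: A[5] 11->35, delta=24, new_sum=-1+(24)=23 <-- matches target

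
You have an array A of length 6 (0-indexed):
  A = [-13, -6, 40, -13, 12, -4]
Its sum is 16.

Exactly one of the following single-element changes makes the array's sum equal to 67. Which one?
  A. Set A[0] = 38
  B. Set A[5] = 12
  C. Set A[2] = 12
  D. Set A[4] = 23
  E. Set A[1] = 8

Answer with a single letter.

Answer: A

Derivation:
Option A: A[0] -13->38, delta=51, new_sum=16+(51)=67 <-- matches target
Option B: A[5] -4->12, delta=16, new_sum=16+(16)=32
Option C: A[2] 40->12, delta=-28, new_sum=16+(-28)=-12
Option D: A[4] 12->23, delta=11, new_sum=16+(11)=27
Option E: A[1] -6->8, delta=14, new_sum=16+(14)=30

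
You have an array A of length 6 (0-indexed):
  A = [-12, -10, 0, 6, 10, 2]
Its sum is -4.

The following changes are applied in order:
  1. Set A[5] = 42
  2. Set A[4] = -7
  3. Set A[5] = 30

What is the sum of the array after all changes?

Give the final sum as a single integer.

Initial sum: -4
Change 1: A[5] 2 -> 42, delta = 40, sum = 36
Change 2: A[4] 10 -> -7, delta = -17, sum = 19
Change 3: A[5] 42 -> 30, delta = -12, sum = 7

Answer: 7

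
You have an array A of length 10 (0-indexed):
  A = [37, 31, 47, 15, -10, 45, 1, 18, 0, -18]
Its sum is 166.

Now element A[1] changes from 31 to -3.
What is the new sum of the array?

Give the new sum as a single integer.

Answer: 132

Derivation:
Old value at index 1: 31
New value at index 1: -3
Delta = -3 - 31 = -34
New sum = old_sum + delta = 166 + (-34) = 132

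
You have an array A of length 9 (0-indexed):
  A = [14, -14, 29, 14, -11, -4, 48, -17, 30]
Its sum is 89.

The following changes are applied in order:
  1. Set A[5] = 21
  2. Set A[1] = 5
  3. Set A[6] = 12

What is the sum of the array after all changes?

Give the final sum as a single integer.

Initial sum: 89
Change 1: A[5] -4 -> 21, delta = 25, sum = 114
Change 2: A[1] -14 -> 5, delta = 19, sum = 133
Change 3: A[6] 48 -> 12, delta = -36, sum = 97

Answer: 97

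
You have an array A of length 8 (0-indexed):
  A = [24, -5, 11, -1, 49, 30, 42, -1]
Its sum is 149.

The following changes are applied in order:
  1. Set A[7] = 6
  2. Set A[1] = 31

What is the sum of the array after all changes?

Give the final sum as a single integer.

Answer: 192

Derivation:
Initial sum: 149
Change 1: A[7] -1 -> 6, delta = 7, sum = 156
Change 2: A[1] -5 -> 31, delta = 36, sum = 192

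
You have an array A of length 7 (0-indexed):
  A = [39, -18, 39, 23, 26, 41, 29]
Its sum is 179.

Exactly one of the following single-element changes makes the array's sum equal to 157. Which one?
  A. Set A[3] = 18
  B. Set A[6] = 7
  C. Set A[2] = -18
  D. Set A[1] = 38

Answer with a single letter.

Option A: A[3] 23->18, delta=-5, new_sum=179+(-5)=174
Option B: A[6] 29->7, delta=-22, new_sum=179+(-22)=157 <-- matches target
Option C: A[2] 39->-18, delta=-57, new_sum=179+(-57)=122
Option D: A[1] -18->38, delta=56, new_sum=179+(56)=235

Answer: B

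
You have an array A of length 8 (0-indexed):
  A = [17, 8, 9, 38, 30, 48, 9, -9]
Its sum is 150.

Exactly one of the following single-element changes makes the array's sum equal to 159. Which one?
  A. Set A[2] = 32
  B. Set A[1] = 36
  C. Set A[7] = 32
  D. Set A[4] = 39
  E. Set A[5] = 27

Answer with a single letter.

Answer: D

Derivation:
Option A: A[2] 9->32, delta=23, new_sum=150+(23)=173
Option B: A[1] 8->36, delta=28, new_sum=150+(28)=178
Option C: A[7] -9->32, delta=41, new_sum=150+(41)=191
Option D: A[4] 30->39, delta=9, new_sum=150+(9)=159 <-- matches target
Option E: A[5] 48->27, delta=-21, new_sum=150+(-21)=129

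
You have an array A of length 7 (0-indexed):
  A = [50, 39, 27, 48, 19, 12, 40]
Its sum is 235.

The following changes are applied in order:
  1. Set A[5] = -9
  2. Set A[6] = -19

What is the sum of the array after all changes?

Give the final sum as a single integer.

Initial sum: 235
Change 1: A[5] 12 -> -9, delta = -21, sum = 214
Change 2: A[6] 40 -> -19, delta = -59, sum = 155

Answer: 155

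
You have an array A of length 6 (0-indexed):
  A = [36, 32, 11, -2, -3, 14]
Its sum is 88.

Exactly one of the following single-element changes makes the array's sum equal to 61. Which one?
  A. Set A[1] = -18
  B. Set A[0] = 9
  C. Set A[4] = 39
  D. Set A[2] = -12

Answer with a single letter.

Answer: B

Derivation:
Option A: A[1] 32->-18, delta=-50, new_sum=88+(-50)=38
Option B: A[0] 36->9, delta=-27, new_sum=88+(-27)=61 <-- matches target
Option C: A[4] -3->39, delta=42, new_sum=88+(42)=130
Option D: A[2] 11->-12, delta=-23, new_sum=88+(-23)=65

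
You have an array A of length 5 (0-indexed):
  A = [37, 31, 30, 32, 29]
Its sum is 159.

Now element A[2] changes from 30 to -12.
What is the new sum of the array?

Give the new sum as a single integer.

Old value at index 2: 30
New value at index 2: -12
Delta = -12 - 30 = -42
New sum = old_sum + delta = 159 + (-42) = 117

Answer: 117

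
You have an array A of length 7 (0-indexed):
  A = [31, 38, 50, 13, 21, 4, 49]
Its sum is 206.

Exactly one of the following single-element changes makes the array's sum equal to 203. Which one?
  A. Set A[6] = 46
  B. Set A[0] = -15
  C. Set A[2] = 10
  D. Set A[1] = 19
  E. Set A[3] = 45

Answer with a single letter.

Option A: A[6] 49->46, delta=-3, new_sum=206+(-3)=203 <-- matches target
Option B: A[0] 31->-15, delta=-46, new_sum=206+(-46)=160
Option C: A[2] 50->10, delta=-40, new_sum=206+(-40)=166
Option D: A[1] 38->19, delta=-19, new_sum=206+(-19)=187
Option E: A[3] 13->45, delta=32, new_sum=206+(32)=238

Answer: A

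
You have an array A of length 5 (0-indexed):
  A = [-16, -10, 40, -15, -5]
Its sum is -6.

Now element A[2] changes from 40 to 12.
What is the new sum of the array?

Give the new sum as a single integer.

Answer: -34

Derivation:
Old value at index 2: 40
New value at index 2: 12
Delta = 12 - 40 = -28
New sum = old_sum + delta = -6 + (-28) = -34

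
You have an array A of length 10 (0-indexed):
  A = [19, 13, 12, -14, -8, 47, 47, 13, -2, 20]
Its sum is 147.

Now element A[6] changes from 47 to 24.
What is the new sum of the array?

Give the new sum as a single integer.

Answer: 124

Derivation:
Old value at index 6: 47
New value at index 6: 24
Delta = 24 - 47 = -23
New sum = old_sum + delta = 147 + (-23) = 124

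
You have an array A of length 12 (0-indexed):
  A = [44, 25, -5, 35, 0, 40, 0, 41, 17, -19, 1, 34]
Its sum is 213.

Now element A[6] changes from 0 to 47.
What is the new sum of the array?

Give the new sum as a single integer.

Old value at index 6: 0
New value at index 6: 47
Delta = 47 - 0 = 47
New sum = old_sum + delta = 213 + (47) = 260

Answer: 260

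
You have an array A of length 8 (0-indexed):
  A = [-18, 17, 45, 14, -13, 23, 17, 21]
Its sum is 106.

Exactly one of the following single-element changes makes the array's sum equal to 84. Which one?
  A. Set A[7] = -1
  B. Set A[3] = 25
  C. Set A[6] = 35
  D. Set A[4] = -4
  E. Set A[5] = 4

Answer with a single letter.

Option A: A[7] 21->-1, delta=-22, new_sum=106+(-22)=84 <-- matches target
Option B: A[3] 14->25, delta=11, new_sum=106+(11)=117
Option C: A[6] 17->35, delta=18, new_sum=106+(18)=124
Option D: A[4] -13->-4, delta=9, new_sum=106+(9)=115
Option E: A[5] 23->4, delta=-19, new_sum=106+(-19)=87

Answer: A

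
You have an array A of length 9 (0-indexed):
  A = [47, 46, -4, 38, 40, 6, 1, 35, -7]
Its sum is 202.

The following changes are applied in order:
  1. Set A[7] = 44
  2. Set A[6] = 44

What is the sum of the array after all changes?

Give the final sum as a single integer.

Initial sum: 202
Change 1: A[7] 35 -> 44, delta = 9, sum = 211
Change 2: A[6] 1 -> 44, delta = 43, sum = 254

Answer: 254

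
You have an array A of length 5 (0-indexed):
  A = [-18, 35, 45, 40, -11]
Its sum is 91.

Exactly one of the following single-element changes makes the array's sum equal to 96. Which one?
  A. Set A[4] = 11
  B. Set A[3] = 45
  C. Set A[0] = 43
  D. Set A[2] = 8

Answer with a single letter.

Answer: B

Derivation:
Option A: A[4] -11->11, delta=22, new_sum=91+(22)=113
Option B: A[3] 40->45, delta=5, new_sum=91+(5)=96 <-- matches target
Option C: A[0] -18->43, delta=61, new_sum=91+(61)=152
Option D: A[2] 45->8, delta=-37, new_sum=91+(-37)=54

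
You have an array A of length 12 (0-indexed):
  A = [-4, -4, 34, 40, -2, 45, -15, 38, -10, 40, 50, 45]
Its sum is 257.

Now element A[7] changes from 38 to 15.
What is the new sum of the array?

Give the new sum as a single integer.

Old value at index 7: 38
New value at index 7: 15
Delta = 15 - 38 = -23
New sum = old_sum + delta = 257 + (-23) = 234

Answer: 234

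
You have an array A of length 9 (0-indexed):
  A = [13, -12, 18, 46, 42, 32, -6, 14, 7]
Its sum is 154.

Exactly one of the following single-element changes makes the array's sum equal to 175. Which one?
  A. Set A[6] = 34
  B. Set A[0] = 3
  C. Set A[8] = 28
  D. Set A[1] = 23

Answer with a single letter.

Option A: A[6] -6->34, delta=40, new_sum=154+(40)=194
Option B: A[0] 13->3, delta=-10, new_sum=154+(-10)=144
Option C: A[8] 7->28, delta=21, new_sum=154+(21)=175 <-- matches target
Option D: A[1] -12->23, delta=35, new_sum=154+(35)=189

Answer: C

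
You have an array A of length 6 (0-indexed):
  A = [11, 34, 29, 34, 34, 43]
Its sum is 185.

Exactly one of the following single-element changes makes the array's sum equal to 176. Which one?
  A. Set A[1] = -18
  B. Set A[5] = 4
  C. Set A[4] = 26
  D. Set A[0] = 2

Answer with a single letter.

Answer: D

Derivation:
Option A: A[1] 34->-18, delta=-52, new_sum=185+(-52)=133
Option B: A[5] 43->4, delta=-39, new_sum=185+(-39)=146
Option C: A[4] 34->26, delta=-8, new_sum=185+(-8)=177
Option D: A[0] 11->2, delta=-9, new_sum=185+(-9)=176 <-- matches target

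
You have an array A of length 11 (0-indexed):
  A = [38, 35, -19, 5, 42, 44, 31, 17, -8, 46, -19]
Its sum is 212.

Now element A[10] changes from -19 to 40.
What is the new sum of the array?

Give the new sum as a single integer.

Old value at index 10: -19
New value at index 10: 40
Delta = 40 - -19 = 59
New sum = old_sum + delta = 212 + (59) = 271

Answer: 271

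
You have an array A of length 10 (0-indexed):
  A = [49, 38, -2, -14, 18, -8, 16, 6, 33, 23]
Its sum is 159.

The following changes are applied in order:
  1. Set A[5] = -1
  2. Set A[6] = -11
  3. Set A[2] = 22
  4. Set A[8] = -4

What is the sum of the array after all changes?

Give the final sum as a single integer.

Initial sum: 159
Change 1: A[5] -8 -> -1, delta = 7, sum = 166
Change 2: A[6] 16 -> -11, delta = -27, sum = 139
Change 3: A[2] -2 -> 22, delta = 24, sum = 163
Change 4: A[8] 33 -> -4, delta = -37, sum = 126

Answer: 126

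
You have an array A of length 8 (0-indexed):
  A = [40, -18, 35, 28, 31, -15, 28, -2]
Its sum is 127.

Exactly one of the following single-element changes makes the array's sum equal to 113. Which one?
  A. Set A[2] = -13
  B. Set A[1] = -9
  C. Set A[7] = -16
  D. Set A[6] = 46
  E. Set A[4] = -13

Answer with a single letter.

Option A: A[2] 35->-13, delta=-48, new_sum=127+(-48)=79
Option B: A[1] -18->-9, delta=9, new_sum=127+(9)=136
Option C: A[7] -2->-16, delta=-14, new_sum=127+(-14)=113 <-- matches target
Option D: A[6] 28->46, delta=18, new_sum=127+(18)=145
Option E: A[4] 31->-13, delta=-44, new_sum=127+(-44)=83

Answer: C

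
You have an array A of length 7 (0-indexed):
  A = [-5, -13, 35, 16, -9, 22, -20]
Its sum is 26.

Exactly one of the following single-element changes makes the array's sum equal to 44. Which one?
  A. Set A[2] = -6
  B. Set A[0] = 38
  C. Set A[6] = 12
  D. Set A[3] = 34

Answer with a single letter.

Answer: D

Derivation:
Option A: A[2] 35->-6, delta=-41, new_sum=26+(-41)=-15
Option B: A[0] -5->38, delta=43, new_sum=26+(43)=69
Option C: A[6] -20->12, delta=32, new_sum=26+(32)=58
Option D: A[3] 16->34, delta=18, new_sum=26+(18)=44 <-- matches target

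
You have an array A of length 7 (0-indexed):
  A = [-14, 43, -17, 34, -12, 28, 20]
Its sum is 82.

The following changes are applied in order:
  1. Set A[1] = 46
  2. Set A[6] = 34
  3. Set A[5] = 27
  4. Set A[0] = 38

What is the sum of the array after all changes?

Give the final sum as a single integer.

Initial sum: 82
Change 1: A[1] 43 -> 46, delta = 3, sum = 85
Change 2: A[6] 20 -> 34, delta = 14, sum = 99
Change 3: A[5] 28 -> 27, delta = -1, sum = 98
Change 4: A[0] -14 -> 38, delta = 52, sum = 150

Answer: 150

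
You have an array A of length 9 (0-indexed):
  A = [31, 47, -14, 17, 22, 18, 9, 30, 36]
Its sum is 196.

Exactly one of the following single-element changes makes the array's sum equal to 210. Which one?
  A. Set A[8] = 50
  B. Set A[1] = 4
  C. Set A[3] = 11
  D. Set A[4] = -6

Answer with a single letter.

Answer: A

Derivation:
Option A: A[8] 36->50, delta=14, new_sum=196+(14)=210 <-- matches target
Option B: A[1] 47->4, delta=-43, new_sum=196+(-43)=153
Option C: A[3] 17->11, delta=-6, new_sum=196+(-6)=190
Option D: A[4] 22->-6, delta=-28, new_sum=196+(-28)=168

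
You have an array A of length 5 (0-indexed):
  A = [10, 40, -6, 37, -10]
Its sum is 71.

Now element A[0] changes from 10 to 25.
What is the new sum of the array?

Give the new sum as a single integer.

Answer: 86

Derivation:
Old value at index 0: 10
New value at index 0: 25
Delta = 25 - 10 = 15
New sum = old_sum + delta = 71 + (15) = 86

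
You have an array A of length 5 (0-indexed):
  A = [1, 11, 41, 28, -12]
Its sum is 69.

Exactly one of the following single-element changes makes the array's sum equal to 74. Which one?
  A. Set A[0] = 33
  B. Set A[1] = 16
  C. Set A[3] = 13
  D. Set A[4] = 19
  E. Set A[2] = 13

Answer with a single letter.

Answer: B

Derivation:
Option A: A[0] 1->33, delta=32, new_sum=69+(32)=101
Option B: A[1] 11->16, delta=5, new_sum=69+(5)=74 <-- matches target
Option C: A[3] 28->13, delta=-15, new_sum=69+(-15)=54
Option D: A[4] -12->19, delta=31, new_sum=69+(31)=100
Option E: A[2] 41->13, delta=-28, new_sum=69+(-28)=41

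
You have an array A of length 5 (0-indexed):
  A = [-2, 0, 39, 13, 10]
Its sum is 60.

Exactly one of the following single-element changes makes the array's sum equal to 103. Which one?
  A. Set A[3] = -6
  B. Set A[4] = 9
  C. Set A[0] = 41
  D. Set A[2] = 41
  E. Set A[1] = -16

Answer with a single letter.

Option A: A[3] 13->-6, delta=-19, new_sum=60+(-19)=41
Option B: A[4] 10->9, delta=-1, new_sum=60+(-1)=59
Option C: A[0] -2->41, delta=43, new_sum=60+(43)=103 <-- matches target
Option D: A[2] 39->41, delta=2, new_sum=60+(2)=62
Option E: A[1] 0->-16, delta=-16, new_sum=60+(-16)=44

Answer: C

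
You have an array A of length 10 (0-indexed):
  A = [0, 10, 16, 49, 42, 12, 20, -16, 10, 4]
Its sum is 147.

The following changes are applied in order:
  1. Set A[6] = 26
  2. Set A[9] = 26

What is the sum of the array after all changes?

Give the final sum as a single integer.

Answer: 175

Derivation:
Initial sum: 147
Change 1: A[6] 20 -> 26, delta = 6, sum = 153
Change 2: A[9] 4 -> 26, delta = 22, sum = 175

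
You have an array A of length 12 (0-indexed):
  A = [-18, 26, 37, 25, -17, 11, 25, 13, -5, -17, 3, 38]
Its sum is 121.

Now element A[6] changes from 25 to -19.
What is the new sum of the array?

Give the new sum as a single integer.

Answer: 77

Derivation:
Old value at index 6: 25
New value at index 6: -19
Delta = -19 - 25 = -44
New sum = old_sum + delta = 121 + (-44) = 77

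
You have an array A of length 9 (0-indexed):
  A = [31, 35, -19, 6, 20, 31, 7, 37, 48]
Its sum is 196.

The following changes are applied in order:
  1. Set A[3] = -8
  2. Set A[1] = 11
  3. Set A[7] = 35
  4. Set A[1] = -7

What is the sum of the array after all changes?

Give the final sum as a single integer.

Answer: 138

Derivation:
Initial sum: 196
Change 1: A[3] 6 -> -8, delta = -14, sum = 182
Change 2: A[1] 35 -> 11, delta = -24, sum = 158
Change 3: A[7] 37 -> 35, delta = -2, sum = 156
Change 4: A[1] 11 -> -7, delta = -18, sum = 138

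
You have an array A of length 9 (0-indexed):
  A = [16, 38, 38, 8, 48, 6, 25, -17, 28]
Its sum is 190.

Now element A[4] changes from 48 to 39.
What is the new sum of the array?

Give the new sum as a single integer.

Old value at index 4: 48
New value at index 4: 39
Delta = 39 - 48 = -9
New sum = old_sum + delta = 190 + (-9) = 181

Answer: 181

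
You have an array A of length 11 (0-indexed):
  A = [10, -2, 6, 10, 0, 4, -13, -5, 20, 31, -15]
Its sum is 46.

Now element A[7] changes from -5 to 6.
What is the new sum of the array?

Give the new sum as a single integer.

Old value at index 7: -5
New value at index 7: 6
Delta = 6 - -5 = 11
New sum = old_sum + delta = 46 + (11) = 57

Answer: 57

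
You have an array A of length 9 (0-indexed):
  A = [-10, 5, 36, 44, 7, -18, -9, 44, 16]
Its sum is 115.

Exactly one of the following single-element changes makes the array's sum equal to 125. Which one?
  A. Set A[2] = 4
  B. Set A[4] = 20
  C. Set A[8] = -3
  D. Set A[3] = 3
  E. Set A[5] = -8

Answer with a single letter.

Option A: A[2] 36->4, delta=-32, new_sum=115+(-32)=83
Option B: A[4] 7->20, delta=13, new_sum=115+(13)=128
Option C: A[8] 16->-3, delta=-19, new_sum=115+(-19)=96
Option D: A[3] 44->3, delta=-41, new_sum=115+(-41)=74
Option E: A[5] -18->-8, delta=10, new_sum=115+(10)=125 <-- matches target

Answer: E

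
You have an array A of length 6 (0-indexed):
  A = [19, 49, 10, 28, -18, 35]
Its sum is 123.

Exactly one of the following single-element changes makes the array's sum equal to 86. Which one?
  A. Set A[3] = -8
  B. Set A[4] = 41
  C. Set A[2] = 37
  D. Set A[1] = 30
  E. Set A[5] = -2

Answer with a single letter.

Option A: A[3] 28->-8, delta=-36, new_sum=123+(-36)=87
Option B: A[4] -18->41, delta=59, new_sum=123+(59)=182
Option C: A[2] 10->37, delta=27, new_sum=123+(27)=150
Option D: A[1] 49->30, delta=-19, new_sum=123+(-19)=104
Option E: A[5] 35->-2, delta=-37, new_sum=123+(-37)=86 <-- matches target

Answer: E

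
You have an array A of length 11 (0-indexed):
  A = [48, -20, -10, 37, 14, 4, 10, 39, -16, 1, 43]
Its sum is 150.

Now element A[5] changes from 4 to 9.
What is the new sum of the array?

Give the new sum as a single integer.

Answer: 155

Derivation:
Old value at index 5: 4
New value at index 5: 9
Delta = 9 - 4 = 5
New sum = old_sum + delta = 150 + (5) = 155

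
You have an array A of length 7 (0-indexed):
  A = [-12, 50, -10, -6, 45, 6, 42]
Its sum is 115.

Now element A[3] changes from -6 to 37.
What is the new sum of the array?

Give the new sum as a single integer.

Answer: 158

Derivation:
Old value at index 3: -6
New value at index 3: 37
Delta = 37 - -6 = 43
New sum = old_sum + delta = 115 + (43) = 158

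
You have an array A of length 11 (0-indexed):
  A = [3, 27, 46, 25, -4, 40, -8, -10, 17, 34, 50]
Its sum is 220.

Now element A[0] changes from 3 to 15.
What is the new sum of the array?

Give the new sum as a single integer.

Answer: 232

Derivation:
Old value at index 0: 3
New value at index 0: 15
Delta = 15 - 3 = 12
New sum = old_sum + delta = 220 + (12) = 232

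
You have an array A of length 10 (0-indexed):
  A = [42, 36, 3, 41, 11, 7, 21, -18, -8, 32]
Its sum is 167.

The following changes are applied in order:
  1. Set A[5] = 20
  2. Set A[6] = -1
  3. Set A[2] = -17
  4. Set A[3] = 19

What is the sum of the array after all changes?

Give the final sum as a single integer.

Initial sum: 167
Change 1: A[5] 7 -> 20, delta = 13, sum = 180
Change 2: A[6] 21 -> -1, delta = -22, sum = 158
Change 3: A[2] 3 -> -17, delta = -20, sum = 138
Change 4: A[3] 41 -> 19, delta = -22, sum = 116

Answer: 116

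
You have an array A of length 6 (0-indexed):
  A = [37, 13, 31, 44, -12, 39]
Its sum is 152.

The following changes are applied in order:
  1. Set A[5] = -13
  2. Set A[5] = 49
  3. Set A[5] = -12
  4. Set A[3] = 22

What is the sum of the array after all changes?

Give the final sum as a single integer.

Answer: 79

Derivation:
Initial sum: 152
Change 1: A[5] 39 -> -13, delta = -52, sum = 100
Change 2: A[5] -13 -> 49, delta = 62, sum = 162
Change 3: A[5] 49 -> -12, delta = -61, sum = 101
Change 4: A[3] 44 -> 22, delta = -22, sum = 79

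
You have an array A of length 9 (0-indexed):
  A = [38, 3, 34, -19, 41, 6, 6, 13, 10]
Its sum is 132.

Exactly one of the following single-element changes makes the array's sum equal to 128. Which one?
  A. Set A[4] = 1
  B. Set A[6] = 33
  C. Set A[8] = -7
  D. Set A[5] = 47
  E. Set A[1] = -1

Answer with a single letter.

Answer: E

Derivation:
Option A: A[4] 41->1, delta=-40, new_sum=132+(-40)=92
Option B: A[6] 6->33, delta=27, new_sum=132+(27)=159
Option C: A[8] 10->-7, delta=-17, new_sum=132+(-17)=115
Option D: A[5] 6->47, delta=41, new_sum=132+(41)=173
Option E: A[1] 3->-1, delta=-4, new_sum=132+(-4)=128 <-- matches target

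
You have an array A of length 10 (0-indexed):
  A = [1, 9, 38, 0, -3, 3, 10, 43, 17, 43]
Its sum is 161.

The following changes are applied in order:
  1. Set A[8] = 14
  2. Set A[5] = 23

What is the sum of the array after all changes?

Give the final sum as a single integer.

Initial sum: 161
Change 1: A[8] 17 -> 14, delta = -3, sum = 158
Change 2: A[5] 3 -> 23, delta = 20, sum = 178

Answer: 178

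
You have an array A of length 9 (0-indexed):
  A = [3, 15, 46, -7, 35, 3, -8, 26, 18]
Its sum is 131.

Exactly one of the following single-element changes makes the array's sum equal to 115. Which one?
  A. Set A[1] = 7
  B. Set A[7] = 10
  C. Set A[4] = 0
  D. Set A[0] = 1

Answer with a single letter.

Option A: A[1] 15->7, delta=-8, new_sum=131+(-8)=123
Option B: A[7] 26->10, delta=-16, new_sum=131+(-16)=115 <-- matches target
Option C: A[4] 35->0, delta=-35, new_sum=131+(-35)=96
Option D: A[0] 3->1, delta=-2, new_sum=131+(-2)=129

Answer: B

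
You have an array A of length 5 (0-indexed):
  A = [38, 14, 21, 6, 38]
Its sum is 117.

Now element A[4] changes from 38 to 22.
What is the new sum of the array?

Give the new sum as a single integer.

Old value at index 4: 38
New value at index 4: 22
Delta = 22 - 38 = -16
New sum = old_sum + delta = 117 + (-16) = 101

Answer: 101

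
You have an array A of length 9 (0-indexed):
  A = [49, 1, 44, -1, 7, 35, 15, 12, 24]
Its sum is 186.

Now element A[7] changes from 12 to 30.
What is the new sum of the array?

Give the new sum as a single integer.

Answer: 204

Derivation:
Old value at index 7: 12
New value at index 7: 30
Delta = 30 - 12 = 18
New sum = old_sum + delta = 186 + (18) = 204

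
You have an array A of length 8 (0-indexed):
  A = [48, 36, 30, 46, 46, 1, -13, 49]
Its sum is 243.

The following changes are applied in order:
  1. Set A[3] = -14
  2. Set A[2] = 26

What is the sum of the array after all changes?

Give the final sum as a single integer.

Answer: 179

Derivation:
Initial sum: 243
Change 1: A[3] 46 -> -14, delta = -60, sum = 183
Change 2: A[2] 30 -> 26, delta = -4, sum = 179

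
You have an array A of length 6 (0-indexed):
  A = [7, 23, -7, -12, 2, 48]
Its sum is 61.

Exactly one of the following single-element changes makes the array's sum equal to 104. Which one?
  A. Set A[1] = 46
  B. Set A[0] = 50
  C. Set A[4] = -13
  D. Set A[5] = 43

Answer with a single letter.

Answer: B

Derivation:
Option A: A[1] 23->46, delta=23, new_sum=61+(23)=84
Option B: A[0] 7->50, delta=43, new_sum=61+(43)=104 <-- matches target
Option C: A[4] 2->-13, delta=-15, new_sum=61+(-15)=46
Option D: A[5] 48->43, delta=-5, new_sum=61+(-5)=56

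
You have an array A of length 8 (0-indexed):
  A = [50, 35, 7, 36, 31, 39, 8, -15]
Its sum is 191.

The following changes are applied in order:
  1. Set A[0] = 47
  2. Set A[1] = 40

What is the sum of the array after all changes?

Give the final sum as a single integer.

Initial sum: 191
Change 1: A[0] 50 -> 47, delta = -3, sum = 188
Change 2: A[1] 35 -> 40, delta = 5, sum = 193

Answer: 193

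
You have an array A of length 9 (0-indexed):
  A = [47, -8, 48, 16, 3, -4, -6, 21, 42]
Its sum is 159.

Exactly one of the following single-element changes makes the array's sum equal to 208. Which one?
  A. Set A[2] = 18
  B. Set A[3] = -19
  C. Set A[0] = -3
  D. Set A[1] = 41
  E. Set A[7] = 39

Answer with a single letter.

Answer: D

Derivation:
Option A: A[2] 48->18, delta=-30, new_sum=159+(-30)=129
Option B: A[3] 16->-19, delta=-35, new_sum=159+(-35)=124
Option C: A[0] 47->-3, delta=-50, new_sum=159+(-50)=109
Option D: A[1] -8->41, delta=49, new_sum=159+(49)=208 <-- matches target
Option E: A[7] 21->39, delta=18, new_sum=159+(18)=177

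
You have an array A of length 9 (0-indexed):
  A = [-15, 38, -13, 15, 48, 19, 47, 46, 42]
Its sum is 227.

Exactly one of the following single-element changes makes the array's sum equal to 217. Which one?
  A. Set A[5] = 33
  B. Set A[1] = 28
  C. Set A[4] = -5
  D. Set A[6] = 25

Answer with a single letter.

Option A: A[5] 19->33, delta=14, new_sum=227+(14)=241
Option B: A[1] 38->28, delta=-10, new_sum=227+(-10)=217 <-- matches target
Option C: A[4] 48->-5, delta=-53, new_sum=227+(-53)=174
Option D: A[6] 47->25, delta=-22, new_sum=227+(-22)=205

Answer: B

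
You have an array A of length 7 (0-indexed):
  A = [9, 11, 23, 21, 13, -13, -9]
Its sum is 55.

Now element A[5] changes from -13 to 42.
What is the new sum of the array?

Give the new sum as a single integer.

Old value at index 5: -13
New value at index 5: 42
Delta = 42 - -13 = 55
New sum = old_sum + delta = 55 + (55) = 110

Answer: 110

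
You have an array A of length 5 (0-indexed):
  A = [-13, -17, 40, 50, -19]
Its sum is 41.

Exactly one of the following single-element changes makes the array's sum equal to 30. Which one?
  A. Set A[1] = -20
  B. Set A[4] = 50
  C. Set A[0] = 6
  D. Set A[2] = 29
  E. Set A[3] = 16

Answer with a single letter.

Option A: A[1] -17->-20, delta=-3, new_sum=41+(-3)=38
Option B: A[4] -19->50, delta=69, new_sum=41+(69)=110
Option C: A[0] -13->6, delta=19, new_sum=41+(19)=60
Option D: A[2] 40->29, delta=-11, new_sum=41+(-11)=30 <-- matches target
Option E: A[3] 50->16, delta=-34, new_sum=41+(-34)=7

Answer: D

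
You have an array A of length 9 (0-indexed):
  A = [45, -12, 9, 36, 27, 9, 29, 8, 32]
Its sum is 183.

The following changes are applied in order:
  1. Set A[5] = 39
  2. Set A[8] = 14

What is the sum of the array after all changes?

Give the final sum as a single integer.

Initial sum: 183
Change 1: A[5] 9 -> 39, delta = 30, sum = 213
Change 2: A[8] 32 -> 14, delta = -18, sum = 195

Answer: 195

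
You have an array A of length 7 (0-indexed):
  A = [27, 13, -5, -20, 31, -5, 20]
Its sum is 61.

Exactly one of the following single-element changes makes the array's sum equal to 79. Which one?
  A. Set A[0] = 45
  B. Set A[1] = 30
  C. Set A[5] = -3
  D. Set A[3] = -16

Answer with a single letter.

Answer: A

Derivation:
Option A: A[0] 27->45, delta=18, new_sum=61+(18)=79 <-- matches target
Option B: A[1] 13->30, delta=17, new_sum=61+(17)=78
Option C: A[5] -5->-3, delta=2, new_sum=61+(2)=63
Option D: A[3] -20->-16, delta=4, new_sum=61+(4)=65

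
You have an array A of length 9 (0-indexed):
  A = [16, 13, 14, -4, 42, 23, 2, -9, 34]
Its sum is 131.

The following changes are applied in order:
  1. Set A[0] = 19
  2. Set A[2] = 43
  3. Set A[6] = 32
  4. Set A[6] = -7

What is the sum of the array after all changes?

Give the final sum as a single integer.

Initial sum: 131
Change 1: A[0] 16 -> 19, delta = 3, sum = 134
Change 2: A[2] 14 -> 43, delta = 29, sum = 163
Change 3: A[6] 2 -> 32, delta = 30, sum = 193
Change 4: A[6] 32 -> -7, delta = -39, sum = 154

Answer: 154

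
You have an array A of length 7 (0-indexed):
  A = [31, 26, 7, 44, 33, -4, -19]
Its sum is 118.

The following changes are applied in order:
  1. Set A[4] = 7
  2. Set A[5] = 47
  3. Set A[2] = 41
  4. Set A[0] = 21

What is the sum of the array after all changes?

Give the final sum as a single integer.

Answer: 167

Derivation:
Initial sum: 118
Change 1: A[4] 33 -> 7, delta = -26, sum = 92
Change 2: A[5] -4 -> 47, delta = 51, sum = 143
Change 3: A[2] 7 -> 41, delta = 34, sum = 177
Change 4: A[0] 31 -> 21, delta = -10, sum = 167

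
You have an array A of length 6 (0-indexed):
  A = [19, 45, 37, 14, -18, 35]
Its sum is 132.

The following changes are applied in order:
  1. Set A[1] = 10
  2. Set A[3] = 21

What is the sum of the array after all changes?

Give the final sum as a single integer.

Answer: 104

Derivation:
Initial sum: 132
Change 1: A[1] 45 -> 10, delta = -35, sum = 97
Change 2: A[3] 14 -> 21, delta = 7, sum = 104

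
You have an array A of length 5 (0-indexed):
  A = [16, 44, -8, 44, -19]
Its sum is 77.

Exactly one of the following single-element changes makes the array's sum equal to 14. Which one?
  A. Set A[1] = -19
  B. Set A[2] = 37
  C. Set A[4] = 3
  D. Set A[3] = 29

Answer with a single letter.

Answer: A

Derivation:
Option A: A[1] 44->-19, delta=-63, new_sum=77+(-63)=14 <-- matches target
Option B: A[2] -8->37, delta=45, new_sum=77+(45)=122
Option C: A[4] -19->3, delta=22, new_sum=77+(22)=99
Option D: A[3] 44->29, delta=-15, new_sum=77+(-15)=62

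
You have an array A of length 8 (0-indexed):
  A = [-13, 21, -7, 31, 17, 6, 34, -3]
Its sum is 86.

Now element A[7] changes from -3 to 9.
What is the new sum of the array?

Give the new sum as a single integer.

Answer: 98

Derivation:
Old value at index 7: -3
New value at index 7: 9
Delta = 9 - -3 = 12
New sum = old_sum + delta = 86 + (12) = 98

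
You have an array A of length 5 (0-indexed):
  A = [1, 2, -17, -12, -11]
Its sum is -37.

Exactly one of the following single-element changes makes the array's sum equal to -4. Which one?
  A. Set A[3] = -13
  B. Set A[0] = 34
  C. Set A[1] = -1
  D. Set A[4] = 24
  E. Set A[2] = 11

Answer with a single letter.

Answer: B

Derivation:
Option A: A[3] -12->-13, delta=-1, new_sum=-37+(-1)=-38
Option B: A[0] 1->34, delta=33, new_sum=-37+(33)=-4 <-- matches target
Option C: A[1] 2->-1, delta=-3, new_sum=-37+(-3)=-40
Option D: A[4] -11->24, delta=35, new_sum=-37+(35)=-2
Option E: A[2] -17->11, delta=28, new_sum=-37+(28)=-9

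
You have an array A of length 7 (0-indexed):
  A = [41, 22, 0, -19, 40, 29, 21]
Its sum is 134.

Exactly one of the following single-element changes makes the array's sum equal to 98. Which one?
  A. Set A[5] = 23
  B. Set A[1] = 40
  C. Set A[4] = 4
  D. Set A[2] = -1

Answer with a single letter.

Answer: C

Derivation:
Option A: A[5] 29->23, delta=-6, new_sum=134+(-6)=128
Option B: A[1] 22->40, delta=18, new_sum=134+(18)=152
Option C: A[4] 40->4, delta=-36, new_sum=134+(-36)=98 <-- matches target
Option D: A[2] 0->-1, delta=-1, new_sum=134+(-1)=133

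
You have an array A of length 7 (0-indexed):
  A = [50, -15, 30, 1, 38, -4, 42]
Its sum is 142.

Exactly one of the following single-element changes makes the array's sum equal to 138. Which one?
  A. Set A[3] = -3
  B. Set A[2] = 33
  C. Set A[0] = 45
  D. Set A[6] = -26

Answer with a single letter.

Answer: A

Derivation:
Option A: A[3] 1->-3, delta=-4, new_sum=142+(-4)=138 <-- matches target
Option B: A[2] 30->33, delta=3, new_sum=142+(3)=145
Option C: A[0] 50->45, delta=-5, new_sum=142+(-5)=137
Option D: A[6] 42->-26, delta=-68, new_sum=142+(-68)=74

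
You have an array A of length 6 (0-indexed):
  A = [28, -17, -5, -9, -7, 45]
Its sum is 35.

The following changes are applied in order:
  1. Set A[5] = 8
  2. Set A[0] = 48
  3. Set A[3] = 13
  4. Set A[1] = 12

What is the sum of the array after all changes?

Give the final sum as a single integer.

Initial sum: 35
Change 1: A[5] 45 -> 8, delta = -37, sum = -2
Change 2: A[0] 28 -> 48, delta = 20, sum = 18
Change 3: A[3] -9 -> 13, delta = 22, sum = 40
Change 4: A[1] -17 -> 12, delta = 29, sum = 69

Answer: 69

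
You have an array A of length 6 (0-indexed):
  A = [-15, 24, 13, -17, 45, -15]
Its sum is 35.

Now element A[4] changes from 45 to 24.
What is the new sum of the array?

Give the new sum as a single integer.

Answer: 14

Derivation:
Old value at index 4: 45
New value at index 4: 24
Delta = 24 - 45 = -21
New sum = old_sum + delta = 35 + (-21) = 14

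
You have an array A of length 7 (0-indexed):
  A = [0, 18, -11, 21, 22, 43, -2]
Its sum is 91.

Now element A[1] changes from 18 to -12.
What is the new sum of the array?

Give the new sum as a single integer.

Old value at index 1: 18
New value at index 1: -12
Delta = -12 - 18 = -30
New sum = old_sum + delta = 91 + (-30) = 61

Answer: 61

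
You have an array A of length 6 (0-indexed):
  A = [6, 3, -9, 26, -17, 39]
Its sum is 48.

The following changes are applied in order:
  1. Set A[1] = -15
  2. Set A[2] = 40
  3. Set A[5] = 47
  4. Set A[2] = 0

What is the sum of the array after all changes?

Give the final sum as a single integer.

Initial sum: 48
Change 1: A[1] 3 -> -15, delta = -18, sum = 30
Change 2: A[2] -9 -> 40, delta = 49, sum = 79
Change 3: A[5] 39 -> 47, delta = 8, sum = 87
Change 4: A[2] 40 -> 0, delta = -40, sum = 47

Answer: 47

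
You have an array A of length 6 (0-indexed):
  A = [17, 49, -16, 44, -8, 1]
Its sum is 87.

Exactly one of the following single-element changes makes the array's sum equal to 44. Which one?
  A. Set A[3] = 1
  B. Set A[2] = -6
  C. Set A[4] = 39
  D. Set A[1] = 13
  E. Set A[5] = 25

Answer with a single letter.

Answer: A

Derivation:
Option A: A[3] 44->1, delta=-43, new_sum=87+(-43)=44 <-- matches target
Option B: A[2] -16->-6, delta=10, new_sum=87+(10)=97
Option C: A[4] -8->39, delta=47, new_sum=87+(47)=134
Option D: A[1] 49->13, delta=-36, new_sum=87+(-36)=51
Option E: A[5] 1->25, delta=24, new_sum=87+(24)=111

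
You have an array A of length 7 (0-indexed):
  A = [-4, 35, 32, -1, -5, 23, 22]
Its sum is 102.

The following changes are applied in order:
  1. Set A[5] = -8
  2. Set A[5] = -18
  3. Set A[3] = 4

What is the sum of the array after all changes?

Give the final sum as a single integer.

Initial sum: 102
Change 1: A[5] 23 -> -8, delta = -31, sum = 71
Change 2: A[5] -8 -> -18, delta = -10, sum = 61
Change 3: A[3] -1 -> 4, delta = 5, sum = 66

Answer: 66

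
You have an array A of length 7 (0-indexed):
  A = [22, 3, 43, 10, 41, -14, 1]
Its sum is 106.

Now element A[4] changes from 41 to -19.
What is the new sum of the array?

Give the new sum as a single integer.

Old value at index 4: 41
New value at index 4: -19
Delta = -19 - 41 = -60
New sum = old_sum + delta = 106 + (-60) = 46

Answer: 46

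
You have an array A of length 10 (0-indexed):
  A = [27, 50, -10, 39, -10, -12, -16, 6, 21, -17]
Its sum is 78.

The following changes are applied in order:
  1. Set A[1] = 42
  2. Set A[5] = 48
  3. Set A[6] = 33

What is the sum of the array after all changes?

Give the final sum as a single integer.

Initial sum: 78
Change 1: A[1] 50 -> 42, delta = -8, sum = 70
Change 2: A[5] -12 -> 48, delta = 60, sum = 130
Change 3: A[6] -16 -> 33, delta = 49, sum = 179

Answer: 179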